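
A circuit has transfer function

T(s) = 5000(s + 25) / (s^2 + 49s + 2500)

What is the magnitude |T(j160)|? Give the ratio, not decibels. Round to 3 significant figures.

33.2

At s = jω = j160:
zero (s+25): 25 + j160 → |·| = √(25²+160²) = √26225 ≈ 161.94, ∠ = arctan(160/25) ≈ 81.12°
quadratic: (j160)² + 49·j160 + 2500 = -23100 + j7840 → |·| ≈ 24394, ∠ ≈ 161.25°
|T| = 5000 · 161.94 / 24394 ≈ 33.193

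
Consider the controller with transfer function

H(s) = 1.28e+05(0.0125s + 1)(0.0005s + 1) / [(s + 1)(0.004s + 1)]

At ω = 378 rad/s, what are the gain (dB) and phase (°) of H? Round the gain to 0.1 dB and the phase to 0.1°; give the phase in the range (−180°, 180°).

At ω = 378 rad/s:
zero (1 + j378·0.0125) = 1 + j4.725 → |·| ≈ 4.8297, ∠ ≈ 78.05°
zero (1 + j378·0.0005) = 1 + j0.189 → |·| ≈ 1.0177, ∠ ≈ 10.70°
pole (1 + j378·1) = 1 + j378 → |·| ≈ 378, ∠ ≈ 89.85°
pole (1 + j378·0.004) = 1 + j1.512 → |·| ≈ 1.8128, ∠ ≈ 56.52°
|H| = 1.28e+05 · 4.8297 · 1.0177 / (378 · 1.8128) ≈ 918.14
Gain = 20 log₁₀(918.14) ≈ 59.26 dB
∠H = (78.05° + 10.70°) − (89.85° + 56.52°) = -57.62°

59.3 dB, -57.6°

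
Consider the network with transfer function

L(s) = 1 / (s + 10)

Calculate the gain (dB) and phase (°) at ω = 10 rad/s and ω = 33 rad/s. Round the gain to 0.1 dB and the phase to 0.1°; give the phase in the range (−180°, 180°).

ω = 10: -23.0 dB, -45.0°; ω = 33: -30.8 dB, -73.1°

At s = jω = j10:
pole (s+10): 10 + j10 → |·| = √(10²+10²) = √200 ≈ 14.142, ∠ = arctan(10/10) ≈ 45.00°
|L| = 1 / 14.142 ≈ 0.070711
Gain = 20 log₁₀(0.070711) ≈ -23.01 dB
∠L = 0.00° − 45.00° = -45.00°

At s = jω = j33:
pole (s+10): 10 + j33 → |·| = √(10²+33²) = √1189 ≈ 34.482, ∠ = arctan(33/10) ≈ 73.14°
|L| = 1 / 34.482 ≈ 0.029001
Gain = 20 log₁₀(0.029001) ≈ -30.75 dB
∠L = 0.00° − 73.14° = -73.14°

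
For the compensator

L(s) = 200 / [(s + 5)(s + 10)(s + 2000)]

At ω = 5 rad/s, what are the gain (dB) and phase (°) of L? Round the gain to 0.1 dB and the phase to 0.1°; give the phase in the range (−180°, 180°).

-58.0 dB, -71.7°

At s = jω = j5:
pole (s+5): 5 + j5 → |·| = √(5²+5²) = √50 ≈ 7.0711, ∠ = arctan(5/5) ≈ 45.00°
pole (s+10): 10 + j5 → |·| = √(10²+5²) = √125 ≈ 11.18, ∠ = arctan(5/10) ≈ 26.57°
pole (s+2000): 2000 + j5 → |·| = √(2000²+5²) = √4000025 ≈ 2000, ∠ = arctan(5/2000) ≈ 0.14°
|L| = 200 / 1.5811e+05 ≈ 0.0012649
Gain = 20 log₁₀(0.0012649) ≈ -57.96 dB
∠L = 0.00° − 71.71° = -71.71°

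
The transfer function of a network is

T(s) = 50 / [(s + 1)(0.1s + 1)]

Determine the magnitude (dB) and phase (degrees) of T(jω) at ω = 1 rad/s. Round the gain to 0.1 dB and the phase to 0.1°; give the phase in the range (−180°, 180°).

At ω = 1 rad/s:
pole (1 + j1·1) = 1 + j1 → |·| ≈ 1.4142, ∠ ≈ 45.00°
pole (1 + j1·0.1) = 1 + j0.1 → |·| ≈ 1.005, ∠ ≈ 5.71°
|T| = 50 · 1 / (1.4142 · 1.005) ≈ 35.18
Gain = 20 log₁₀(35.18) ≈ 30.93 dB
∠T = (0°) − (45.00° + 5.71°) = -50.71°

30.9 dB, -50.7°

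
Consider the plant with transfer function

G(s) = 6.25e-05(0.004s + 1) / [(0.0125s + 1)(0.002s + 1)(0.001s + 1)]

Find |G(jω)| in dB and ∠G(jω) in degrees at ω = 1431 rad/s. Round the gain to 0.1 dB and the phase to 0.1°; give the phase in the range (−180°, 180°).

-108.3 dB, -132.5°

At ω = 1431 rad/s:
zero (1 + j1431·0.004) = 1 + j5.724 → |·| ≈ 5.8107, ∠ ≈ 80.09°
pole (1 + j1431·0.0125) = 1 + j17.8875 → |·| ≈ 17.915, ∠ ≈ 86.80°
pole (1 + j1431·0.002) = 1 + j2.862 → |·| ≈ 3.0317, ∠ ≈ 70.74°
pole (1 + j1431·0.001) = 1 + j1.431 → |·| ≈ 1.7458, ∠ ≈ 55.05°
|G| = 6.25e-05 · 5.8107 / (17.915 · 3.0317 · 1.7458) ≈ 3.8301e-06
Gain = 20 log₁₀(3.8301e-06) ≈ -108.34 dB
∠G = (80.09°) − (86.80° + 70.74° + 55.05°) = -132.50°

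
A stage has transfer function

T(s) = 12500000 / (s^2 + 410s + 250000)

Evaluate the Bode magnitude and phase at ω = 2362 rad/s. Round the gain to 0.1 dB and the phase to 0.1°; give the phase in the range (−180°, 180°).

7.3 dB, -169.7°

At s = jω = j2362:
quadratic: (j2362)² + 410·j2362 + 250000 = -5329044 + j968420 → |·| ≈ 5.4163e+06, ∠ ≈ 169.70°
|T| = 12500000 / 5.4163e+06 ≈ 2.3078
Gain = 20 log₁₀(2.3078) ≈ 7.26 dB
∠T = 0.00° − 169.70° = -169.70°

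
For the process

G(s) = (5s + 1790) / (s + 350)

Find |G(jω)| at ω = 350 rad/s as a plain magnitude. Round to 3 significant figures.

Substitute s = j350:
Numerator: 5(j350) + 1790 = 1790 + j1750
Denominator: (j350) + 350 = 350 + j350
|N| = √(1790² + 1750²) ≈ 2503.3, ∠N ≈ 44.35°
|D| = √(350² + 350²) ≈ 494.97, ∠D ≈ 45.00°
|G| = 2503.3 / 494.97 ≈ 5.0575

5.06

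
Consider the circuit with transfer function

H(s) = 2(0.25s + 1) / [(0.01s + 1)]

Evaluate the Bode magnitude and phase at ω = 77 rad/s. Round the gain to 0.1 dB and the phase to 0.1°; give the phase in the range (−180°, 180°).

29.7 dB, 49.4°

At ω = 77 rad/s:
zero (1 + j77·0.25) = 1 + j19.25 → |·| ≈ 19.276, ∠ ≈ 87.03°
pole (1 + j77·0.01) = 1 + j0.77 → |·| ≈ 1.2621, ∠ ≈ 37.60°
|H| = 2 · 19.276 / (1.2621) ≈ 30.546
Gain = 20 log₁₀(30.546) ≈ 29.70 dB
∠H = (87.03°) − (37.60°) = 49.43°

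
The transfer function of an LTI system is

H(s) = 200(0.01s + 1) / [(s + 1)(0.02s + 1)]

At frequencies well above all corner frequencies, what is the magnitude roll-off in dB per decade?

-20 dB/decade

Each pole contributes −20 dB/decade at high frequency; each zero contributes +20 dB/decade.
Net: 1 zero(s) − 2 pole(s) → -20 dB/decade.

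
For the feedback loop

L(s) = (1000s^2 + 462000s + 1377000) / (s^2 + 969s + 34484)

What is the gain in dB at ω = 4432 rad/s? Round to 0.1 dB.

59.9 dB

Substitute s = j4432:
Numerator: 1000(j4432)^2 + 462000(j4432) + 1377000 = -19641247000 + j2047584000
Denominator: (j4432)^2 + 969(j4432) + 34484 = -19608140 + j4294608
|N| = √(19641247000² + 2047584000²) ≈ 1.9748e+10, ∠N ≈ 174.05°
|D| = √(19608140² + 4294608²) ≈ 2.0073e+07, ∠D ≈ 167.65°
|L| = 1.9748e+10 / 2.0073e+07 ≈ 983.81
Gain = 20 log₁₀(983.81) ≈ 59.86 dB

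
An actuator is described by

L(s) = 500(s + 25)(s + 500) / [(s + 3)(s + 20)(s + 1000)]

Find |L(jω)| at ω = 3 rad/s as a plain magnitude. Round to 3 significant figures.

73.4

At s = jω = j3:
zero (s+25): 25 + j3 → |·| = √(25²+3²) = √634 ≈ 25.179, ∠ = arctan(3/25) ≈ 6.84°
zero (s+500): 500 + j3 → |·| = √(500²+3²) = √250009 ≈ 500.01, ∠ = arctan(3/500) ≈ 0.34°
pole (s+3): 3 + j3 → |·| = √(3²+3²) = √18 ≈ 4.2426, ∠ = arctan(3/3) ≈ 45.00°
pole (s+20): 20 + j3 → |·| = √(20²+3²) = √409 ≈ 20.224, ∠ = arctan(3/20) ≈ 8.53°
pole (s+1000): 1000 + j3 → |·| = √(1000²+3²) = √1000009 ≈ 1000, ∠ = arctan(3/1000) ≈ 0.17°
|L| = 500 · 12590 / 85802 ≈ 73.367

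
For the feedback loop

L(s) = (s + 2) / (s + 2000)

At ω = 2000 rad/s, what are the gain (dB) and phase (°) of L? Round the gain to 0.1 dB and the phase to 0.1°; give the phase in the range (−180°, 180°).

-3.0 dB, 44.9°

Substitute s = j2000:
Numerator: (j2000) + 2 = 2 + j2000
Denominator: (j2000) + 2000 = 2000 + j2000
|N| = √(2² + 2000²) ≈ 2000, ∠N ≈ 89.94°
|D| = √(2000² + 2000²) ≈ 2828.4, ∠D ≈ 45.00°
|L| = 2000 / 2828.4 ≈ 0.70711
Gain = 20 log₁₀(0.70711) ≈ -3.01 dB
∠L = 89.94° − 45.00° = 44.94°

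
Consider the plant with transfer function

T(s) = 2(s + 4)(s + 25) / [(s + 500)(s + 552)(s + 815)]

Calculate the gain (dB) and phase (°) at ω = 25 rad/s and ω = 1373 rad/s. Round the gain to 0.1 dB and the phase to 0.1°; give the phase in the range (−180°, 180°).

ω = 25: -102.0 dB, 118.7°; ω = 1373: -59.2 dB, -18.6°

At s = jω = j25:
zero (s+4): 4 + j25 → |·| = √(4²+25²) = √641 ≈ 25.318, ∠ = arctan(25/4) ≈ 80.91°
zero (s+25): 25 + j25 → |·| = √(25²+25²) = √1250 ≈ 35.355, ∠ = arctan(25/25) ≈ 45.00°
pole (s+500): 500 + j25 → |·| = √(500²+25²) = √250625 ≈ 500.62, ∠ = arctan(25/500) ≈ 2.86°
pole (s+552): 552 + j25 → |·| = √(552²+25²) = √305329 ≈ 552.57, ∠ = arctan(25/552) ≈ 2.59°
pole (s+815): 815 + j25 → |·| = √(815²+25²) = √664850 ≈ 815.38, ∠ = arctan(25/815) ≈ 1.76°
|T| = 2 · 895.12 / 2.2556e+08 ≈ 7.9369e-06
Gain = 20 log₁₀(7.9369e-06) ≈ -102.01 dB
∠T = 125.91° − 7.21° = 118.70°

At s = jω = j1373:
zero (s+4): 4 + j1373 → |·| = √(4²+1373²) = √1885145 ≈ 1373, ∠ = arctan(1373/4) ≈ 89.83°
zero (s+25): 25 + j1373 → |·| = √(25²+1373²) = √1885754 ≈ 1373.2, ∠ = arctan(1373/25) ≈ 88.96°
pole (s+500): 500 + j1373 → |·| = √(500²+1373²) = √2135129 ≈ 1461.2, ∠ = arctan(1373/500) ≈ 69.99°
pole (s+552): 552 + j1373 → |·| = √(552²+1373²) = √2189833 ≈ 1479.8, ∠ = arctan(1373/552) ≈ 68.10°
pole (s+815): 815 + j1373 → |·| = √(815²+1373²) = √2549354 ≈ 1596.7, ∠ = arctan(1373/815) ≈ 59.31°
|T| = 2 · 1.8854e+06 / 3.4525e+09 ≈ 0.0010922
Gain = 20 log₁₀(0.0010922) ≈ -59.23 dB
∠T = 178.79° − 197.40° = -18.61°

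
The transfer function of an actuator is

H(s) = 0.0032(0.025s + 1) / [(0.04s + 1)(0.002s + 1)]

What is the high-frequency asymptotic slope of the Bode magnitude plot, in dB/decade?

Each pole contributes −20 dB/decade at high frequency; each zero contributes +20 dB/decade.
Net: 1 zero(s) − 2 pole(s) → -20 dB/decade.

-20 dB/decade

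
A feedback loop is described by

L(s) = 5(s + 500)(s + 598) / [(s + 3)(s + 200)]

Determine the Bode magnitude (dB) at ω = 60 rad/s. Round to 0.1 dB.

At s = jω = j60:
zero (s+500): 500 + j60 → |·| = √(500²+60²) = √253600 ≈ 503.59, ∠ = arctan(60/500) ≈ 6.84°
zero (s+598): 598 + j60 → |·| = √(598²+60²) = √361204 ≈ 601, ∠ = arctan(60/598) ≈ 5.73°
pole (s+3): 3 + j60 → |·| = √(3²+60²) = √3609 ≈ 60.075, ∠ = arctan(60/3) ≈ 87.14°
pole (s+200): 200 + j60 → |·| = √(200²+60²) = √43600 ≈ 208.81, ∠ = arctan(60/200) ≈ 16.70°
|L| = 5 · 3.0266e+05 / 12544 ≈ 120.64
Gain = 20 log₁₀(120.64) ≈ 41.63 dB

41.6 dB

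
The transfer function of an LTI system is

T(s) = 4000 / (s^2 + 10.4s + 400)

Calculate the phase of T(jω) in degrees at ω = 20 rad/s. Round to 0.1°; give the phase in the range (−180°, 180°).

-90.0°

At s = jω = j20:
quadratic: (j20)² + 10.4·j20 + 400 = 0 + j208 → |·| ≈ 208, ∠ ≈ 90.00°
∠T = 0.00° − 90.00° = -90.00°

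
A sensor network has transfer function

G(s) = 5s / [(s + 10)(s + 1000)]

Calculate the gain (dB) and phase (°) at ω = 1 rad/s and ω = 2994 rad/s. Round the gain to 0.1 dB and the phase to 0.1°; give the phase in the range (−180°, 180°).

ω = 1: -66.1 dB, 84.2°; ω = 2994: -56.0 dB, -71.3°

At s = jω = j1:
zero at origin: s = j1 → |·| = 1, ∠ = 90.00°
pole (s+10): 10 + j1 → |·| = √(10²+1²) = √101 ≈ 10.05, ∠ = arctan(1/10) ≈ 5.71°
pole (s+1000): 1000 + j1 → |·| = √(1000²+1²) = √1000001 ≈ 1000, ∠ = arctan(1/1000) ≈ 0.06°
|G| = 5 · 1 / 10050 ≈ 0.00049751
Gain = 20 log₁₀(0.00049751) ≈ -66.06 dB
∠G = 90.00° − 5.77° = 84.23°

At s = jω = j2994:
zero at origin: s = j2994 → |·| = 2994, ∠ = 90.00°
pole (s+10): 10 + j2994 → |·| = √(10²+2994²) = √8964136 ≈ 2994, ∠ = arctan(2994/10) ≈ 89.81°
pole (s+1000): 1000 + j2994 → |·| = √(1000²+2994²) = √9964036 ≈ 3156.6, ∠ = arctan(2994/1000) ≈ 71.53°
|G| = 5 · 2994 / 9.4509e+06 ≈ 0.001584
Gain = 20 log₁₀(0.001584) ≈ -56.00 dB
∠G = 90.00° − 161.34° = -71.34°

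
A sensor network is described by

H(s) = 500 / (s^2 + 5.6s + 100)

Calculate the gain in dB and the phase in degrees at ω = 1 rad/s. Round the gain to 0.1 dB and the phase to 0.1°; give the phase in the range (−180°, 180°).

At s = jω = j1:
quadratic: (j1)² + 5.6·j1 + 100 = 99 + j5.6 → |·| ≈ 99.158, ∠ ≈ 3.24°
|H| = 500 / 99.158 ≈ 5.0425
Gain = 20 log₁₀(5.0425) ≈ 14.05 dB
∠H = 0.00° − 3.24° = -3.24°

14.1 dB, -3.2°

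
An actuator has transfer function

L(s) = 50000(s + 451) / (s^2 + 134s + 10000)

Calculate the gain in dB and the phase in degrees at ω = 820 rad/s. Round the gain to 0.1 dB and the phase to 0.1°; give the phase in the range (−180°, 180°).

36.9 dB, -109.4°

At s = jω = j820:
zero (s+451): 451 + j820 → |·| = √(451²+820²) = √875801 ≈ 935.84, ∠ = arctan(820/451) ≈ 61.19°
quadratic: (j820)² + 134·j820 + 10000 = -662400 + j109880 → |·| ≈ 6.7145e+05, ∠ ≈ 170.58°
|L| = 50000 · 935.84 / 6.7145e+05 ≈ 69.688
Gain = 20 log₁₀(69.688) ≈ 36.86 dB
∠L = 61.19° − 170.58° = -109.39°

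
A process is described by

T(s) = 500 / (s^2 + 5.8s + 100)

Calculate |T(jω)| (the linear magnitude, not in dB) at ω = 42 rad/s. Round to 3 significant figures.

At s = jω = j42:
quadratic: (j42)² + 5.8·j42 + 100 = -1664 + j243.6 → |·| ≈ 1681.7, ∠ ≈ 171.67°
|T| = 500 / 1681.7 ≈ 0.29732

0.297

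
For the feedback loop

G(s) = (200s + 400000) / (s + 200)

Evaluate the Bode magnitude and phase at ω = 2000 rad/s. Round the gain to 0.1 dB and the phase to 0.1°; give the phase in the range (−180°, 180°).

Substitute s = j2000:
Numerator: 200(j2000) + 400000 = 400000 + j400000
Denominator: (j2000) + 200 = 200 + j2000
|N| = √(400000² + 400000²) ≈ 5.6569e+05, ∠N ≈ 45.00°
|D| = √(200² + 2000²) ≈ 2010, ∠D ≈ 84.29°
|G| = 5.6569e+05 / 2010 ≈ 281.44
Gain = 20 log₁₀(281.44) ≈ 48.99 dB
∠G = 45.00° − 84.29° = -39.29°

49.0 dB, -39.3°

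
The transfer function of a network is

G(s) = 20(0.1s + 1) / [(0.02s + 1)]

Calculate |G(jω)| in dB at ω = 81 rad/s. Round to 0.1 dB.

38.7 dB

At ω = 81 rad/s:
zero (1 + j81·0.1) = 1 + j8.1 → |·| ≈ 8.1615, ∠ ≈ 82.96°
pole (1 + j81·0.02) = 1 + j1.62 → |·| ≈ 1.9038, ∠ ≈ 58.31°
|G| = 20 · 8.1615 / (1.9038) ≈ 85.739
Gain = 20 log₁₀(85.739) ≈ 38.66 dB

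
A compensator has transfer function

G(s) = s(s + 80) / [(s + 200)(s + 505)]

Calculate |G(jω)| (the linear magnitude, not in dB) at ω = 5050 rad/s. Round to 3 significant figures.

0.994

At s = jω = j5050:
zero (s+80): 80 + j5050 → |·| = √(80²+5050²) = √25508900 ≈ 5050.6, ∠ = arctan(5050/80) ≈ 89.09°
zero at origin: s = j5050 → |·| = 5050, ∠ = 90.00°
pole (s+200): 200 + j5050 → |·| = √(200²+5050²) = √25542500 ≈ 5054, ∠ = arctan(5050/200) ≈ 87.73°
pole (s+505): 505 + j5050 → |·| = √(505²+5050²) = √25757525 ≈ 5075.2, ∠ = arctan(5050/505) ≈ 84.29°
|G| = 1 · 2.5506e+07 / 2.565e+07 ≈ 0.99439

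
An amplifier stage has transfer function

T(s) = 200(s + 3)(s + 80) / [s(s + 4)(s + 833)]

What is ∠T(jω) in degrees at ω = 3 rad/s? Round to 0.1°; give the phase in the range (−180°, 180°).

At s = jω = j3:
zero (s+3): 3 + j3 → |·| = √(3²+3²) = √18 ≈ 4.2426, ∠ = arctan(3/3) ≈ 45.00°
zero (s+80): 80 + j3 → |·| = √(80²+3²) = √6409 ≈ 80.056, ∠ = arctan(3/80) ≈ 2.15°
pole (s+4): 4 + j3 → |·| = √(4²+3²) = √25 ≈ 5, ∠ = arctan(3/4) ≈ 36.87°
pole (s+833): 833 + j3 → |·| = √(833²+3²) = √693898 ≈ 833.01, ∠ = arctan(3/833) ≈ 0.21°
pole at origin: |s| = 3, ∠ = 90.00° (in denominator)
∠T = 47.15° − 127.08° = -79.93°

-79.9°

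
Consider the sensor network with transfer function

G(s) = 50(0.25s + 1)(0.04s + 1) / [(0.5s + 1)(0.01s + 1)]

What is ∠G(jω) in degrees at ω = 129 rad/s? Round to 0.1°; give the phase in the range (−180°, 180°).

At ω = 129 rad/s:
zero (1 + j129·0.25) = 1 + j32.25 → |·| ≈ 32.266, ∠ ≈ 88.22°
zero (1 + j129·0.04) = 1 + j5.16 → |·| ≈ 5.256, ∠ ≈ 79.03°
pole (1 + j129·0.5) = 1 + j64.5 → |·| ≈ 64.508, ∠ ≈ 89.11°
pole (1 + j129·0.01) = 1 + j1.29 → |·| ≈ 1.6322, ∠ ≈ 52.22°
∠G = (88.22° + 79.03°) − (89.11° + 52.22°) = 25.92°

25.9°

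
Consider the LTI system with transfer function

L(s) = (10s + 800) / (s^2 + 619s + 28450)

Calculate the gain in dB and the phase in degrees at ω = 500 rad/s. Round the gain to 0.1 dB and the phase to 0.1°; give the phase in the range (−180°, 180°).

Substitute s = j500:
Numerator: 10(j500) + 800 = 800 + j5000
Denominator: (j500)^2 + 619(j500) + 28450 = -221550 + j309500
|N| = √(800² + 5000²) ≈ 5063.6, ∠N ≈ 80.91°
|D| = √(221550² + 309500²) ≈ 3.8062e+05, ∠D ≈ 125.60°
|L| = 5063.6 / 3.8062e+05 ≈ 0.013304
Gain = 20 log₁₀(0.013304) ≈ -37.52 dB
∠L = 80.91° − 125.60° = -44.69°

-37.5 dB, -44.7°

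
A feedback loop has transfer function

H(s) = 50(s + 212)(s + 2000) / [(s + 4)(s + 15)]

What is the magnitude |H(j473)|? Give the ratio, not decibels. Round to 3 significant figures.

238

At s = jω = j473:
zero (s+212): 212 + j473 → |·| = √(212²+473²) = √268673 ≈ 518.34, ∠ = arctan(473/212) ≈ 65.86°
zero (s+2000): 2000 + j473 → |·| = √(2000²+473²) = √4223729 ≈ 2055.2, ∠ = arctan(473/2000) ≈ 13.31°
pole (s+4): 4 + j473 → |·| = √(4²+473²) = √223745 ≈ 473.02, ∠ = arctan(473/4) ≈ 89.52°
pole (s+15): 15 + j473 → |·| = √(15²+473²) = √223954 ≈ 473.24, ∠ = arctan(473/15) ≈ 88.18°
|H| = 50 · 1.0653e+06 / 2.2385e+05 ≈ 237.95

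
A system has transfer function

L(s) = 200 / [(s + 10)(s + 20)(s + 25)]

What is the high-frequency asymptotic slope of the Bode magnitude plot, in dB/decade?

-60 dB/decade

Each pole contributes −20 dB/decade at high frequency; each zero contributes +20 dB/decade.
Net: 0 zero(s) − 3 pole(s) → -60 dB/decade.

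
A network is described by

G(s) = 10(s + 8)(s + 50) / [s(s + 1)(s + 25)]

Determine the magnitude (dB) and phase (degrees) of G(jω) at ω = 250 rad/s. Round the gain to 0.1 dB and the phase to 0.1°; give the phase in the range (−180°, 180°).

-27.8 dB, -97.2°

At s = jω = j250:
zero (s+8): 8 + j250 → |·| = √(8²+250²) = √62564 ≈ 250.13, ∠ = arctan(250/8) ≈ 88.17°
zero (s+50): 50 + j250 → |·| = √(50²+250²) = √65000 ≈ 254.95, ∠ = arctan(250/50) ≈ 78.69°
pole (s+1): 1 + j250 → |·| = √(1²+250²) = √62501 ≈ 250, ∠ = arctan(250/1) ≈ 89.77°
pole (s+25): 25 + j250 → |·| = √(25²+250²) = √63125 ≈ 251.25, ∠ = arctan(250/25) ≈ 84.29°
pole at origin: |s| = 250, ∠ = 90.00° (in denominator)
|G| = 10 · 63771 / 1.5703e+07 ≈ 0.040611
Gain = 20 log₁₀(0.040611) ≈ -27.83 dB
∠G = 166.86° − 264.06° = -97.20°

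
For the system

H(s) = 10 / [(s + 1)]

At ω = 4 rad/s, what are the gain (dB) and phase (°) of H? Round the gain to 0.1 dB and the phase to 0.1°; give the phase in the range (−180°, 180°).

At ω = 4 rad/s:
pole (1 + j4·1) = 1 + j4 → |·| ≈ 4.1231, ∠ ≈ 75.96°
|H| = 10 · 1 / (4.1231) ≈ 2.4254
Gain = 20 log₁₀(2.4254) ≈ 7.70 dB
∠H = (0°) − (75.96°) = -75.96°

7.7 dB, -76.0°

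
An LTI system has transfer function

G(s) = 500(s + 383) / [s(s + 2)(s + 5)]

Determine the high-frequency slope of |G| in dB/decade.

-40 dB/decade

Each pole contributes −20 dB/decade at high frequency; each zero contributes +20 dB/decade.
Net: 1 zero(s) − 3 pole(s) → -40 dB/decade.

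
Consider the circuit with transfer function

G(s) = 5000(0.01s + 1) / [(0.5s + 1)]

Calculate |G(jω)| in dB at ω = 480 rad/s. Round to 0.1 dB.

At ω = 480 rad/s:
zero (1 + j480·0.01) = 1 + j4.8 → |·| ≈ 4.9031, ∠ ≈ 78.23°
pole (1 + j480·0.5) = 1 + j240 → |·| ≈ 240, ∠ ≈ 89.76°
|G| = 5000 · 4.9031 / (240) ≈ 102.15
Gain = 20 log₁₀(102.15) ≈ 40.18 dB

40.2 dB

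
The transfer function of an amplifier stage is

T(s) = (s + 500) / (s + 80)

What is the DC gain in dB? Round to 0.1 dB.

15.9 dB

T(0) = 500 / 80 = 6.25
20 log₁₀(6.25) ≈ 15.92 dB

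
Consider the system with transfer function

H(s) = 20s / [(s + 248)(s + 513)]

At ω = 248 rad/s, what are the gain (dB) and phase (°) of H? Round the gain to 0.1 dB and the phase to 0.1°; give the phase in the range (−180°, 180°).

At s = jω = j248:
zero at origin: s = j248 → |·| = 248, ∠ = 90.00°
pole (s+248): 248 + j248 → |·| = √(248²+248²) = √123008 ≈ 350.72, ∠ = arctan(248/248) ≈ 45.00°
pole (s+513): 513 + j248 → |·| = √(513²+248²) = √324673 ≈ 569.8, ∠ = arctan(248/513) ≈ 25.80°
|H| = 20 · 248 / 1.9984e+05 ≈ 0.02482
Gain = 20 log₁₀(0.02482) ≈ -32.10 dB
∠H = 90.00° − 70.80° = 19.20°

-32.1 dB, 19.2°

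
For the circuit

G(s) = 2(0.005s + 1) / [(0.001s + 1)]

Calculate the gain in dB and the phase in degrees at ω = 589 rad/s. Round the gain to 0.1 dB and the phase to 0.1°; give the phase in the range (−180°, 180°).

At ω = 589 rad/s:
zero (1 + j589·0.005) = 1 + j2.945 → |·| ≈ 3.1101, ∠ ≈ 71.24°
pole (1 + j589·0.001) = 1 + j0.589 → |·| ≈ 1.1606, ∠ ≈ 30.50°
|G| = 2 · 3.1101 / (1.1606) ≈ 5.3595
Gain = 20 log₁₀(5.3595) ≈ 14.58 dB
∠G = (71.24°) − (30.50°) = 40.74°

14.6 dB, 40.7°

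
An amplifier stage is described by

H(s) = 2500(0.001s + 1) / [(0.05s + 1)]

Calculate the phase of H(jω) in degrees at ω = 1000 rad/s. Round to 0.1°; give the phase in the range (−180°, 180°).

At ω = 1000 rad/s:
zero (1 + j1000·0.001) = 1 + j1 → |·| ≈ 1.4142, ∠ ≈ 45.00°
pole (1 + j1000·0.05) = 1 + j50 → |·| ≈ 50.01, ∠ ≈ 88.85°
∠H = (45.00°) − (88.85°) = -43.85°

-43.9°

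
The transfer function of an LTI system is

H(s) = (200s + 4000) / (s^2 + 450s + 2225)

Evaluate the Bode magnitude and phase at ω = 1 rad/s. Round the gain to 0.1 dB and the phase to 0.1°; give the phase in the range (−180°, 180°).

4.9 dB, -8.6°

Substitute s = j1:
Numerator: 200(j1) + 4000 = 4000 + j200
Denominator: (j1)^2 + 450(j1) + 2225 = 2224 + j450
|N| = √(4000² + 200²) ≈ 4005, ∠N ≈ 2.86°
|D| = √(2224² + 450²) ≈ 2269.1, ∠D ≈ 11.44°
|H| = 4005 / 2269.1 ≈ 1.765
Gain = 20 log₁₀(1.765) ≈ 4.93 dB
∠H = 2.86° − 11.44° = -8.58°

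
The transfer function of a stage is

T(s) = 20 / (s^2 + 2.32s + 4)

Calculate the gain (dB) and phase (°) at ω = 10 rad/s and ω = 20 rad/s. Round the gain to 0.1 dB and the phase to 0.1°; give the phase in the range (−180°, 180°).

ω = 10: -13.9 dB, -166.4°; ω = 20: -26.0 dB, -173.3°

At s = jω = j10:
quadratic: (j10)² + 2.32·j10 + 4 = -96 + j23.2 → |·| ≈ 98.764, ∠ ≈ 166.41°
|T| = 20 / 98.764 ≈ 0.2025
Gain = 20 log₁₀(0.2025) ≈ -13.87 dB
∠T = 0.00° − 166.41° = -166.41°

At s = jω = j20:
quadratic: (j20)² + 2.32·j20 + 4 = -396 + j46.4 → |·| ≈ 398.71, ∠ ≈ 173.32°
|T| = 20 / 398.71 ≈ 0.050162
Gain = 20 log₁₀(0.050162) ≈ -25.99 dB
∠T = 0.00° − 173.32° = -173.32°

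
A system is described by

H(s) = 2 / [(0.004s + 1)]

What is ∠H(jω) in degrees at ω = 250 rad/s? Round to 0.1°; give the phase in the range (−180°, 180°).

-45.0°

At ω = 250 rad/s:
pole (1 + j250·0.004) = 1 + j1 → |·| ≈ 1.4142, ∠ ≈ 45.00°
∠H = (0°) − (45.00°) = -45.00°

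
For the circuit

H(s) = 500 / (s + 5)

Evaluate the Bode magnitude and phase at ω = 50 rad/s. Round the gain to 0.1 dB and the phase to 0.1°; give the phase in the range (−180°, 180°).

Substitute s = j50:
Numerator: 500 = 500 + j0
Denominator: (j50) + 5 = 5 + j50
|N| = √(500² + 0²) ≈ 500, ∠N ≈ 0.00°
|D| = √(5² + 50²) ≈ 50.249, ∠D ≈ 84.29°
|H| = 500 / 50.249 ≈ 9.9504
Gain = 20 log₁₀(9.9504) ≈ 19.96 dB
∠H = 0.00° − 84.29° = -84.29°

20.0 dB, -84.3°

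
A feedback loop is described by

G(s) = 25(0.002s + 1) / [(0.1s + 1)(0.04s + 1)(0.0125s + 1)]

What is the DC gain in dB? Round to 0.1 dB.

28.0 dB

G(0) = 25 · 1 / 1 = 25
20 log₁₀(25) ≈ 27.96 dB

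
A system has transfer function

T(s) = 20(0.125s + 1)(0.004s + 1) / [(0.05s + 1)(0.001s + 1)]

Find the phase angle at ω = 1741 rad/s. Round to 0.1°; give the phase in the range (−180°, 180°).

At ω = 1741 rad/s:
zero (1 + j1741·0.125) = 1 + j217.625 → |·| ≈ 217.63, ∠ ≈ 89.74°
zero (1 + j1741·0.004) = 1 + j6.964 → |·| ≈ 7.0354, ∠ ≈ 81.83°
pole (1 + j1741·0.05) = 1 + j87.05 → |·| ≈ 87.056, ∠ ≈ 89.34°
pole (1 + j1741·0.001) = 1 + j1.741 → |·| ≈ 2.0078, ∠ ≈ 60.13°
∠T = (89.74° + 81.83°) − (89.34° + 60.13°) = 22.10°

22.1°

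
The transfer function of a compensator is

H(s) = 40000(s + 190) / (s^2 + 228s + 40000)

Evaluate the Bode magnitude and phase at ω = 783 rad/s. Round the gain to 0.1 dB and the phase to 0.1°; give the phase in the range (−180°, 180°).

34.6 dB, -86.3°

At s = jω = j783:
zero (s+190): 190 + j783 → |·| = √(190²+783²) = √649189 ≈ 805.72, ∠ = arctan(783/190) ≈ 76.36°
quadratic: (j783)² + 228·j783 + 40000 = -573089 + j178524 → |·| ≈ 6.0025e+05, ∠ ≈ 162.70°
|H| = 40000 · 805.72 / 6.0025e+05 ≈ 53.692
Gain = 20 log₁₀(53.692) ≈ 34.60 dB
∠H = 76.36° − 162.70° = -86.34°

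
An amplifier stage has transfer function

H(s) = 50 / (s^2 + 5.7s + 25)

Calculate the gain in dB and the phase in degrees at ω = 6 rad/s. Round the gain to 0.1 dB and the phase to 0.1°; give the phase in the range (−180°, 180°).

At s = jω = j6:
quadratic: (j6)² + 5.7·j6 + 25 = -11 + j34.2 → |·| ≈ 35.925, ∠ ≈ 107.83°
|H| = 50 / 35.925 ≈ 1.3918
Gain = 20 log₁₀(1.3918) ≈ 2.87 dB
∠H = 0.00° − 107.83° = -107.83°

2.9 dB, -107.8°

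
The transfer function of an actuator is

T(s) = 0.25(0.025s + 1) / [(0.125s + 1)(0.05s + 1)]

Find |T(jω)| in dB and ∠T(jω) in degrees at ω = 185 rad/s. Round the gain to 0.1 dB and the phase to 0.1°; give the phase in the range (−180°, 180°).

-45.2 dB, -93.6°

At ω = 185 rad/s:
zero (1 + j185·0.025) = 1 + j4.625 → |·| ≈ 4.7319, ∠ ≈ 77.80°
pole (1 + j185·0.125) = 1 + j23.125 → |·| ≈ 23.147, ∠ ≈ 87.52°
pole (1 + j185·0.05) = 1 + j9.25 → |·| ≈ 9.3039, ∠ ≈ 83.83°
|T| = 0.25 · 4.7319 / (23.147 · 9.3039) ≈ 0.0054931
Gain = 20 log₁₀(0.0054931) ≈ -45.20 dB
∠T = (77.80°) − (87.52° + 83.83°) = -93.55°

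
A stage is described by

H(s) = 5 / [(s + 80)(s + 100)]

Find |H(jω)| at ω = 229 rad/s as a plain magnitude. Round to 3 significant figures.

8.25e-05

At s = jω = j229:
pole (s+80): 80 + j229 → |·| = √(80²+229²) = √58841 ≈ 242.57, ∠ = arctan(229/80) ≈ 70.74°
pole (s+100): 100 + j229 → |·| = √(100²+229²) = √62441 ≈ 249.88, ∠ = arctan(229/100) ≈ 66.41°
|H| = 5 / 60613 ≈ 8.2491e-05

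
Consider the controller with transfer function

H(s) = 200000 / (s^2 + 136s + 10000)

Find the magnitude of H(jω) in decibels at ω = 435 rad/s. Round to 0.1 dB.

0.5 dB

At s = jω = j435:
quadratic: (j435)² + 136·j435 + 10000 = -179225 + j59160 → |·| ≈ 1.8874e+05, ∠ ≈ 161.73°
|H| = 200000 / 1.8874e+05 ≈ 1.0597
Gain = 20 log₁₀(1.0597) ≈ 0.50 dB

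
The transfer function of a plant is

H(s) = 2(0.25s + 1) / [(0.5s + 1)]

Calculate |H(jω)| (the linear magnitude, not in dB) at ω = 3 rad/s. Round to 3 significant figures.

1.39

At ω = 3 rad/s:
zero (1 + j3·0.25) = 1 + j0.75 → |·| ≈ 1.25, ∠ ≈ 36.87°
pole (1 + j3·0.5) = 1 + j1.5 → |·| ≈ 1.8028, ∠ ≈ 56.31°
|H| = 2 · 1.25 / (1.8028) ≈ 1.3867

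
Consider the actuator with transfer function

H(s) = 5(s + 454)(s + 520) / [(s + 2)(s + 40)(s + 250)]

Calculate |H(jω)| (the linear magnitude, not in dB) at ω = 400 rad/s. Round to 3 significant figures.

At s = jω = j400:
zero (s+454): 454 + j400 → |·| = √(454²+400²) = √366116 ≈ 605.08, ∠ = arctan(400/454) ≈ 41.38°
zero (s+520): 520 + j400 → |·| = √(520²+400²) = √430400 ≈ 656.05, ∠ = arctan(400/520) ≈ 37.57°
pole (s+2): 2 + j400 → |·| = √(2²+400²) = √160004 ≈ 400, ∠ = arctan(400/2) ≈ 89.71°
pole (s+40): 40 + j400 → |·| = √(40²+400²) = √161600 ≈ 402, ∠ = arctan(400/40) ≈ 84.29°
pole (s+250): 250 + j400 → |·| = √(250²+400²) = √222500 ≈ 471.7, ∠ = arctan(400/250) ≈ 57.99°
|H| = 5 · 3.9696e+05 / 7.5849e+07 ≈ 0.026168

0.0262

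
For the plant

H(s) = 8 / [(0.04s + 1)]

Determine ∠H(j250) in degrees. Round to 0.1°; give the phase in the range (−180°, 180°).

At ω = 250 rad/s:
pole (1 + j250·0.04) = 1 + j10 → |·| ≈ 10.05, ∠ ≈ 84.29°
∠H = (0°) − (84.29°) = -84.29°

-84.3°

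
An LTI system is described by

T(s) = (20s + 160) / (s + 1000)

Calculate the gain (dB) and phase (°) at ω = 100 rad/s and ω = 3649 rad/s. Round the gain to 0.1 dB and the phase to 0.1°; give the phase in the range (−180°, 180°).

ω = 100: 6.0 dB, 79.7°; ω = 3649: 25.7 dB, 15.2°

Substitute s = j100:
Numerator: 20(j100) + 160 = 160 + j2000
Denominator: (j100) + 1000 = 1000 + j100
|N| = √(160² + 2000²) ≈ 2006.4, ∠N ≈ 85.43°
|D| = √(1000² + 100²) ≈ 1005, ∠D ≈ 5.71°
|T| = 2006.4 / 1005 ≈ 1.9964
Gain = 20 log₁₀(1.9964) ≈ 6.00 dB
∠T = 85.43° − 5.71° = 79.72°

Substitute s = j3649:
Numerator: 20(j3649) + 160 = 160 + j72980
Denominator: (j3649) + 1000 = 1000 + j3649
|N| = √(160² + 72980²) ≈ 72980, ∠N ≈ 89.87°
|D| = √(1000² + 3649²) ≈ 3783.5, ∠D ≈ 74.67°
|T| = 72980 / 3783.5 ≈ 19.289
Gain = 20 log₁₀(19.289) ≈ 25.71 dB
∠T = 89.87° − 74.67° = 15.20°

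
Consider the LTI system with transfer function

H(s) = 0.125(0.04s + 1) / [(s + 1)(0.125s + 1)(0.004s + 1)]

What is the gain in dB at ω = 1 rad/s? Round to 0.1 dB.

At ω = 1 rad/s:
zero (1 + j1·0.04) = 1 + j0.04 → |·| ≈ 1.0008, ∠ ≈ 2.29°
pole (1 + j1·1) = 1 + j1 → |·| ≈ 1.4142, ∠ ≈ 45.00°
pole (1 + j1·0.125) = 1 + j0.125 → |·| ≈ 1.0078, ∠ ≈ 7.13°
pole (1 + j1·0.004) = 1 + j0.004 → |·| ≈ 1, ∠ ≈ 0.23°
|H| = 0.125 · 1.0008 / (1.4142 · 1.0078 · 1) ≈ 0.087775
Gain = 20 log₁₀(0.087775) ≈ -21.13 dB

-21.1 dB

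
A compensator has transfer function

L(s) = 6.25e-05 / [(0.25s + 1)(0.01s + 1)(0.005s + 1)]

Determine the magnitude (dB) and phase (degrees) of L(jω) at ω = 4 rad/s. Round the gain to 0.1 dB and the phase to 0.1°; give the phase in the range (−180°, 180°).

At ω = 4 rad/s:
pole (1 + j4·0.25) = 1 + j1 → |·| ≈ 1.4142, ∠ ≈ 45.00°
pole (1 + j4·0.01) = 1 + j0.04 → |·| ≈ 1.0008, ∠ ≈ 2.29°
pole (1 + j4·0.005) = 1 + j0.02 → |·| ≈ 1.0002, ∠ ≈ 1.15°
|L| = 6.25e-05 · 1 / (1.4142 · 1.0008 · 1.0002) ≈ 4.415e-05
Gain = 20 log₁₀(4.415e-05) ≈ -87.10 dB
∠L = (0°) − (45.00° + 2.29° + 1.15°) = -48.44°

-87.1 dB, -48.4°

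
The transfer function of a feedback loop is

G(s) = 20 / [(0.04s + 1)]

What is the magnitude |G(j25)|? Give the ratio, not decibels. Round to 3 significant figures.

At ω = 25 rad/s:
pole (1 + j25·0.04) = 1 + j1 → |·| ≈ 1.4142, ∠ ≈ 45.00°
|G| = 20 · 1 / (1.4142) ≈ 14.142

14.1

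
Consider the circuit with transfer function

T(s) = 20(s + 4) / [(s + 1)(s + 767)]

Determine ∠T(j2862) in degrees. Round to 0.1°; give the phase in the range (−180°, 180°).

-75.1°

At s = jω = j2862:
zero (s+4): 4 + j2862 → |·| = √(4²+2862²) = √8191060 ≈ 2862, ∠ = arctan(2862/4) ≈ 89.92°
pole (s+1): 1 + j2862 → |·| = √(1²+2862²) = √8191045 ≈ 2862, ∠ = arctan(2862/1) ≈ 89.98°
pole (s+767): 767 + j2862 → |·| = √(767²+2862²) = √8779333 ≈ 2963, ∠ = arctan(2862/767) ≈ 75.00°
∠T = 89.92° − 164.98° = -75.06°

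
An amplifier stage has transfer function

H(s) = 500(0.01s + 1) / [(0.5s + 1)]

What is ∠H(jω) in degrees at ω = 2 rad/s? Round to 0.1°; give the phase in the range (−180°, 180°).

-43.9°

At ω = 2 rad/s:
zero (1 + j2·0.01) = 1 + j0.02 → |·| ≈ 1.0002, ∠ ≈ 1.15°
pole (1 + j2·0.5) = 1 + j1 → |·| ≈ 1.4142, ∠ ≈ 45.00°
∠H = (1.15°) − (45.00°) = -43.85°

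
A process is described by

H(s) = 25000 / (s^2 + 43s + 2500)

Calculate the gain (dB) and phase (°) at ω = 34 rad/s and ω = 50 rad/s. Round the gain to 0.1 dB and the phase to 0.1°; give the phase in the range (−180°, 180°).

At s = jω = j34:
quadratic: (j34)² + 43·j34 + 2500 = 1344 + j1462 → |·| ≈ 1985.9, ∠ ≈ 47.41°
|H| = 25000 / 1985.9 ≈ 12.589
Gain = 20 log₁₀(12.589) ≈ 22.00 dB
∠H = 0.00° − 47.41° = -47.41°

At s = jω = j50:
quadratic: (j50)² + 43·j50 + 2500 = 0 + j2150 → |·| ≈ 2150, ∠ ≈ 90.00°
|H| = 25000 / 2150 ≈ 11.628
Gain = 20 log₁₀(11.628) ≈ 21.31 dB
∠H = 0.00° − 90.00° = -90.00°

ω = 34: 22.0 dB, -47.4°; ω = 50: 21.3 dB, -90.0°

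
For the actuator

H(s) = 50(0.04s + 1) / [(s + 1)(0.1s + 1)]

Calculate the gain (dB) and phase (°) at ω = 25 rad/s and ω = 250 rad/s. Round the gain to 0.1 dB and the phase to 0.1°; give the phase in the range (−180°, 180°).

ω = 25: 0.4 dB, -110.9°; ω = 250: -21.9 dB, -93.2°

At ω = 25 rad/s:
zero (1 + j25·0.04) = 1 + j1 → |·| ≈ 1.4142, ∠ ≈ 45.00°
pole (1 + j25·1) = 1 + j25 → |·| ≈ 25.02, ∠ ≈ 87.71°
pole (1 + j25·0.1) = 1 + j2.5 → |·| ≈ 2.6926, ∠ ≈ 68.20°
|H| = 50 · 1.4142 / (25.02 · 2.6926) ≈ 1.0496
Gain = 20 log₁₀(1.0496) ≈ 0.42 dB
∠H = (45.00°) − (87.71° + 68.20°) = -110.91°

At ω = 250 rad/s:
zero (1 + j250·0.04) = 1 + j10 → |·| ≈ 10.05, ∠ ≈ 84.29°
pole (1 + j250·1) = 1 + j250 → |·| ≈ 250, ∠ ≈ 89.77°
pole (1 + j250·0.1) = 1 + j25 → |·| ≈ 25.02, ∠ ≈ 87.71°
|H| = 50 · 10.05 / (250 · 25.02) ≈ 0.080336
Gain = 20 log₁₀(0.080336) ≈ -21.90 dB
∠H = (84.29°) − (89.77° + 87.71°) = -93.19°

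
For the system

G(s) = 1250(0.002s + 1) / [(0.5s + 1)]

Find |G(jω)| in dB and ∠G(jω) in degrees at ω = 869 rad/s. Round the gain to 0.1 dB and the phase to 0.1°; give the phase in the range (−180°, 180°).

15.2 dB, -29.8°

At ω = 869 rad/s:
zero (1 + j869·0.002) = 1 + j1.738 → |·| ≈ 2.0052, ∠ ≈ 60.08°
pole (1 + j869·0.5) = 1 + j434.5 → |·| ≈ 434.5, ∠ ≈ 89.87°
|G| = 1250 · 2.0052 / (434.5) ≈ 5.7687
Gain = 20 log₁₀(5.7687) ≈ 15.22 dB
∠G = (60.08°) − (89.87°) = -29.79°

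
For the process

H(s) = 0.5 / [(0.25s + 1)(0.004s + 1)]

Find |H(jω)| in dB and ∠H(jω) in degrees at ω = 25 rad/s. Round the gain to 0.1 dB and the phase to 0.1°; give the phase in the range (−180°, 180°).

-22.1 dB, -86.6°

At ω = 25 rad/s:
pole (1 + j25·0.25) = 1 + j6.25 → |·| ≈ 6.3295, ∠ ≈ 80.91°
pole (1 + j25·0.004) = 1 + j0.1 → |·| ≈ 1.005, ∠ ≈ 5.71°
|H| = 0.5 · 1 / (6.3295 · 1.005) ≈ 0.078602
Gain = 20 log₁₀(0.078602) ≈ -22.09 dB
∠H = (0°) − (80.91° + 5.71°) = -86.62°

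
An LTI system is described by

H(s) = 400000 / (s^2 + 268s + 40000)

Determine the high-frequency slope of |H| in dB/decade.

Each pole contributes −20 dB/decade at high frequency; each zero contributes +20 dB/decade.
Net: 0 zero(s) − 2 pole(s) → -40 dB/decade.

-40 dB/decade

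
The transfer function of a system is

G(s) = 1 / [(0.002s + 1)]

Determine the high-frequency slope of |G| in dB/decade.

Each pole contributes −20 dB/decade at high frequency; each zero contributes +20 dB/decade.
Net: 0 zero(s) − 1 pole(s) → -20 dB/decade.

-20 dB/decade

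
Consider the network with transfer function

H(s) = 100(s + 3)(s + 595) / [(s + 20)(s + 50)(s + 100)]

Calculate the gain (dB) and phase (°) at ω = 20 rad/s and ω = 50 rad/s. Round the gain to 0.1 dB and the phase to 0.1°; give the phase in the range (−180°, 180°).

At s = jω = j20:
zero (s+3): 3 + j20 → |·| = √(3²+20²) = √409 ≈ 20.224, ∠ = arctan(20/3) ≈ 81.47°
zero (s+595): 595 + j20 → |·| = √(595²+20²) = √354425 ≈ 595.34, ∠ = arctan(20/595) ≈ 1.93°
pole (s+20): 20 + j20 → |·| = √(20²+20²) = √800 ≈ 28.284, ∠ = arctan(20/20) ≈ 45.00°
pole (s+50): 50 + j20 → |·| = √(50²+20²) = √2900 ≈ 53.852, ∠ = arctan(20/50) ≈ 21.80°
pole (s+100): 100 + j20 → |·| = √(100²+20²) = √10400 ≈ 101.98, ∠ = arctan(20/100) ≈ 11.31°
|H| = 100 · 12040 / 1.5533e+05 ≈ 7.7512
Gain = 20 log₁₀(7.7512) ≈ 17.79 dB
∠H = 83.40° − 78.11° = 5.29°

At s = jω = j50:
zero (s+3): 3 + j50 → |·| = √(3²+50²) = √2509 ≈ 50.09, ∠ = arctan(50/3) ≈ 86.57°
zero (s+595): 595 + j50 → |·| = √(595²+50²) = √356525 ≈ 597.1, ∠ = arctan(50/595) ≈ 4.80°
pole (s+20): 20 + j50 → |·| = √(20²+50²) = √2900 ≈ 53.852, ∠ = arctan(50/20) ≈ 68.20°
pole (s+50): 50 + j50 → |·| = √(50²+50²) = √5000 ≈ 70.711, ∠ = arctan(50/50) ≈ 45.00°
pole (s+100): 100 + j50 → |·| = √(100²+50²) = √12500 ≈ 111.8, ∠ = arctan(50/100) ≈ 26.57°
|H| = 100 · 29909 / 4.2573e+05 ≈ 7.0253
Gain = 20 log₁₀(7.0253) ≈ 16.93 dB
∠H = 91.37° − 139.77° = -48.40°

ω = 20: 17.8 dB, 5.3°; ω = 50: 16.9 dB, -48.4°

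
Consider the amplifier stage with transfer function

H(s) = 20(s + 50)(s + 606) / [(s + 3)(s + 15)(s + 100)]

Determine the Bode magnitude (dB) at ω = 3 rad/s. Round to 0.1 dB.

At s = jω = j3:
zero (s+50): 50 + j3 → |·| = √(50²+3²) = √2509 ≈ 50.09, ∠ = arctan(3/50) ≈ 3.43°
zero (s+606): 606 + j3 → |·| = √(606²+3²) = √367245 ≈ 606.01, ∠ = arctan(3/606) ≈ 0.28°
pole (s+3): 3 + j3 → |·| = √(3²+3²) = √18 ≈ 4.2426, ∠ = arctan(3/3) ≈ 45.00°
pole (s+15): 15 + j3 → |·| = √(15²+3²) = √234 ≈ 15.297, ∠ = arctan(3/15) ≈ 11.31°
pole (s+100): 100 + j3 → |·| = √(100²+3²) = √10009 ≈ 100.04, ∠ = arctan(3/100) ≈ 1.72°
|H| = 20 · 30355 / 6492.5 ≈ 93.508
Gain = 20 log₁₀(93.508) ≈ 39.42 dB

39.4 dB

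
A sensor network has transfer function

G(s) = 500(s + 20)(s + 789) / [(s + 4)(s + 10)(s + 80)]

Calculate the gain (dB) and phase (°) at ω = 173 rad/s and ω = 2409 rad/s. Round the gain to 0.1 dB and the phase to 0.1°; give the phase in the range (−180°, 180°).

At s = jω = j173:
zero (s+20): 20 + j173 → |·| = √(20²+173²) = √30329 ≈ 174.15, ∠ = arctan(173/20) ≈ 83.41°
zero (s+789): 789 + j173 → |·| = √(789²+173²) = √652450 ≈ 807.74, ∠ = arctan(173/789) ≈ 12.37°
pole (s+4): 4 + j173 → |·| = √(4²+173²) = √29945 ≈ 173.05, ∠ = arctan(173/4) ≈ 88.68°
pole (s+10): 10 + j173 → |·| = √(10²+173²) = √30029 ≈ 173.29, ∠ = arctan(173/10) ≈ 86.69°
pole (s+80): 80 + j173 → |·| = √(80²+173²) = √36329 ≈ 190.6, ∠ = arctan(173/80) ≈ 65.18°
|G| = 500 · 1.4067e+05 / 5.7157e+06 ≈ 12.306
Gain = 20 log₁₀(12.306) ≈ 21.80 dB
∠G = 95.78° − 240.55° = -144.77°

At s = jω = j2409:
zero (s+20): 20 + j2409 → |·| = √(20²+2409²) = √5803681 ≈ 2409.1, ∠ = arctan(2409/20) ≈ 89.52°
zero (s+789): 789 + j2409 → |·| = √(789²+2409²) = √6425802 ≈ 2534.9, ∠ = arctan(2409/789) ≈ 71.87°
pole (s+4): 4 + j2409 → |·| = √(4²+2409²) = √5803297 ≈ 2409, ∠ = arctan(2409/4) ≈ 89.90°
pole (s+10): 10 + j2409 → |·| = √(10²+2409²) = √5803381 ≈ 2409, ∠ = arctan(2409/10) ≈ 89.76°
pole (s+80): 80 + j2409 → |·| = √(80²+2409²) = √5809681 ≈ 2410.3, ∠ = arctan(2409/80) ≈ 88.10°
|G| = 500 · 6.1068e+06 / 1.3988e+10 ≈ 0.21829
Gain = 20 log₁₀(0.21829) ≈ -13.22 dB
∠G = 161.39° − 267.76° = -106.37°

ω = 173: 21.8 dB, -144.8°; ω = 2409: -13.2 dB, -106.4°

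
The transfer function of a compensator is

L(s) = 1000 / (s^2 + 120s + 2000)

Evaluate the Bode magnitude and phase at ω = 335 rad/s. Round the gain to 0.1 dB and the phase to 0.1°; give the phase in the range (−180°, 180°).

Substitute s = j335:
Numerator: 1000 = 1000 + j0
Denominator: (j335)^2 + 120(j335) + 2000 = -110225 + j40200
|N| = √(1000² + 0²) ≈ 1000, ∠N ≈ 0.00°
|D| = √(110225² + 40200²) ≈ 1.1733e+05, ∠D ≈ 159.96°
|L| = 1000 / 1.1733e+05 ≈ 0.008523
Gain = 20 log₁₀(0.008523) ≈ -41.39 dB
∠L = 0.00° − 159.96° = -159.96°

-41.4 dB, -160.0°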